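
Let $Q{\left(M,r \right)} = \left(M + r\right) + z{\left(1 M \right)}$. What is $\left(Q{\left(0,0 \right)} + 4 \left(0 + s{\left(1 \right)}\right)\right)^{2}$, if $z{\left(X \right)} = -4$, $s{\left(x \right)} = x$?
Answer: $0$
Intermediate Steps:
$Q{\left(M,r \right)} = -4 + M + r$ ($Q{\left(M,r \right)} = \left(M + r\right) - 4 = -4 + M + r$)
$\left(Q{\left(0,0 \right)} + 4 \left(0 + s{\left(1 \right)}\right)\right)^{2} = \left(\left(-4 + 0 + 0\right) + 4 \left(0 + 1\right)\right)^{2} = \left(-4 + 4 \cdot 1\right)^{2} = \left(-4 + 4\right)^{2} = 0^{2} = 0$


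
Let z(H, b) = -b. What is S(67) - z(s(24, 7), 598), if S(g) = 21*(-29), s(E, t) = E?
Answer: -11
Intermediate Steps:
S(g) = -609
S(67) - z(s(24, 7), 598) = -609 - (-1)*598 = -609 - 1*(-598) = -609 + 598 = -11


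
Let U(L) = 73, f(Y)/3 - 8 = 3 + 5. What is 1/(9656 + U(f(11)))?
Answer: 1/9729 ≈ 0.00010279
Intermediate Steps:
f(Y) = 48 (f(Y) = 24 + 3*(3 + 5) = 24 + 3*8 = 24 + 24 = 48)
1/(9656 + U(f(11))) = 1/(9656 + 73) = 1/9729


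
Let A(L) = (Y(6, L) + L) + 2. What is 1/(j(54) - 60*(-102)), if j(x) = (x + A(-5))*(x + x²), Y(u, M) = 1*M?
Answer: 1/142740 ≈ 7.0057e-6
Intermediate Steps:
Y(u, M) = M
A(L) = 2 + 2*L (A(L) = (L + L) + 2 = 2*L + 2 = 2 + 2*L)
j(x) = (-8 + x)*(x + x²) (j(x) = (x + (2 + 2*(-5)))*(x + x²) = (x + (2 - 10))*(x + x²) = (x - 8)*(x + x²) = (-8 + x)*(x + x²))
1/(j(54) - 60*(-102)) = 1/(54*(-8 + 54² - 7*54) - 60*(-102)) = 1/(54*(-8 + 2916 - 378) + 6120) = 1/(54*2530 + 6120) = 1/(136620 + 6120) = 1/142740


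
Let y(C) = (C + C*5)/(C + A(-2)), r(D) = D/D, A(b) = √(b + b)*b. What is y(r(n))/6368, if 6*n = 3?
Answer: 3/54128 + 3*I/13532 ≈ 5.5424e-5 + 0.0002217*I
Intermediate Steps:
n = ½ (n = (⅙)*3 = ½ ≈ 0.50000)
A(b) = √2*b^(3/2) (A(b) = √(2*b)*b = (√2*√b)*b = √2*b^(3/2))
r(D) = 1
y(C) = 6*C/(C - 4*I) (y(C) = (C + C*5)/(C + √2*(-2)^(3/2)) = (C + 5*C)/(C + √2*(-2*I*√2)) = (6*C)/(C - 4*I) = 6*C/(C - 4*I))
y(r(n))/6368 = (6*1/(1 - 4*I))/6368 = (6*1*((1 + 4*I)/17))*(1/6368) = (6*(1 + 4*I)/17)*(1/6368) = 3*(1 + 4*I)/54128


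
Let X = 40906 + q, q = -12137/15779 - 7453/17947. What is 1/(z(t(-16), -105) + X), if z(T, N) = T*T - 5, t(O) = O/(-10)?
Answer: 7079642825/289574209480307 ≈ 2.4448e-5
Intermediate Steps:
t(O) = -O/10 (t(O) = O*(-1/10) = -O/10)
q = -335423626/283185713 (q = -12137*1/15779 - 7453*1/17947 = -12137/15779 - 7453/17947 = -335423626/283185713 ≈ -1.1845)
z(T, N) = -5 + T**2 (z(T, N) = T**2 - 5 = -5 + T**2)
X = 11583659352352/283185713 (X = 40906 - 335423626/283185713 = 11583659352352/283185713 ≈ 40905.)
1/(z(t(-16), -105) + X) = 1/((-5 + (-1/10*(-16))**2) + 11583659352352/283185713) = 1/((-5 + (8/5)**2) + 11583659352352/283185713) = 1/((-5 + 64/25) + 11583659352352/283185713) = 1/(-61/25 + 11583659352352/283185713) = 1/(289574209480307/7079642825) = 7079642825/289574209480307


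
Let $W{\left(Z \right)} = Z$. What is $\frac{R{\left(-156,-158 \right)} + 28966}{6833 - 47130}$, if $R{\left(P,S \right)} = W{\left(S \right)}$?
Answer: $- \frac{28808}{40297} \approx -0.71489$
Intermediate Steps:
$R{\left(P,S \right)} = S$
$\frac{R{\left(-156,-158 \right)} + 28966}{6833 - 47130} = \frac{-158 + 28966}{6833 - 47130} = \frac{28808}{-40297} = 28808 \left(- \frac{1}{40297}\right) = - \frac{28808}{40297}$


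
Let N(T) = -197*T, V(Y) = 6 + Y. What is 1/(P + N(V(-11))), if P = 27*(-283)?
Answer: -1/6656 ≈ -0.00015024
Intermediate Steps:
P = -7641
1/(P + N(V(-11))) = 1/(-7641 - 197*(6 - 11)) = 1/(-7641 - 197*(-5)) = 1/(-7641 + 985) = 1/(-6656) = -1/6656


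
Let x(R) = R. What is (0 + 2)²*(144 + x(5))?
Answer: 596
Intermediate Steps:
(0 + 2)²*(144 + x(5)) = (0 + 2)²*(144 + 5) = 2²*149 = 4*149 = 596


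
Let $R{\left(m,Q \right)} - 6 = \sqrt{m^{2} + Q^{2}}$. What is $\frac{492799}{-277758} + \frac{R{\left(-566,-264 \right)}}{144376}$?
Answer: $- \frac{17786670469}{10025397252} + \frac{13 \sqrt{577}}{72188} \approx -1.7698$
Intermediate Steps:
$R{\left(m,Q \right)} = 6 + \sqrt{Q^{2} + m^{2}}$ ($R{\left(m,Q \right)} = 6 + \sqrt{m^{2} + Q^{2}} = 6 + \sqrt{Q^{2} + m^{2}}$)
$\frac{492799}{-277758} + \frac{R{\left(-566,-264 \right)}}{144376} = \frac{492799}{-277758} + \frac{6 + \sqrt{\left(-264\right)^{2} + \left(-566\right)^{2}}}{144376} = 492799 \left(- \frac{1}{277758}\right) + \left(6 + \sqrt{69696 + 320356}\right) \frac{1}{144376} = - \frac{492799}{277758} + \left(6 + \sqrt{390052}\right) \frac{1}{144376} = - \frac{492799}{277758} + \left(6 + 26 \sqrt{577}\right) \frac{1}{144376} = - \frac{492799}{277758} + \left(\frac{3}{72188} + \frac{13 \sqrt{577}}{72188}\right) = - \frac{17786670469}{10025397252} + \frac{13 \sqrt{577}}{72188}$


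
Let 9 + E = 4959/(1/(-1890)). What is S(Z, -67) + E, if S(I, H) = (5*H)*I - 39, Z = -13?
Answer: -9368203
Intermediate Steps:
S(I, H) = -39 + 5*H*I (S(I, H) = 5*H*I - 39 = -39 + 5*H*I)
E = -9372519 (E = -9 + 4959/(1/(-1890)) = -9 + 4959/(-1/1890) = -9 + 4959*(-1890) = -9 - 9372510 = -9372519)
S(Z, -67) + E = (-39 + 5*(-67)*(-13)) - 9372519 = (-39 + 4355) - 9372519 = 4316 - 9372519 = -9368203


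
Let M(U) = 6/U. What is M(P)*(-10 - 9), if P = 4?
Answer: -57/2 ≈ -28.500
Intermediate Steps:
M(P)*(-10 - 9) = (6/4)*(-10 - 9) = (6*(¼))*(-19) = (3/2)*(-19) = -57/2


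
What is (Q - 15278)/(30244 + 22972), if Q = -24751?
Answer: -40029/53216 ≈ -0.75220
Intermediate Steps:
(Q - 15278)/(30244 + 22972) = (-24751 - 15278)/(30244 + 22972) = -40029/53216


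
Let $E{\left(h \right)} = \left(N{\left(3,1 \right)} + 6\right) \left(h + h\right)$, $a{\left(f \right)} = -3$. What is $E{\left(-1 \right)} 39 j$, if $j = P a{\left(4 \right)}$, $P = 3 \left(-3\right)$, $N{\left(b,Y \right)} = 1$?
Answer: $-14742$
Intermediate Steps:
$P = -9$
$E{\left(h \right)} = 14 h$ ($E{\left(h \right)} = \left(1 + 6\right) \left(h + h\right) = 7 \cdot 2 h = 14 h$)
$j = 27$ ($j = \left(-9\right) \left(-3\right) = 27$)
$E{\left(-1 \right)} 39 j = 14 \left(-1\right) 39 \cdot 27 = \left(-14\right) 39 \cdot 27 = \left(-546\right) 27 = -14742$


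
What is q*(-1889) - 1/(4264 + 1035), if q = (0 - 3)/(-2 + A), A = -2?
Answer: -30029437/21196 ≈ -1416.8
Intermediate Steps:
q = 3/4 (q = (0 - 3)/(-2 - 2) = -3/(-4) = -3*(-1/4) = 3/4 ≈ 0.75000)
q*(-1889) - 1/(4264 + 1035) = (3/4)*(-1889) - 1/(4264 + 1035) = -5667/4 - 1/5299 = -30029437/21196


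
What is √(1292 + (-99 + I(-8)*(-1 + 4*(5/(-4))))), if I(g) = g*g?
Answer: √809 ≈ 28.443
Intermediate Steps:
I(g) = g²
√(1292 + (-99 + I(-8)*(-1 + 4*(5/(-4))))) = √(1292 + (-99 + (-8)²*(-1 + 4*(5/(-4))))) = √(1292 + (-99 + 64*(-1 + 4*(5*(-¼))))) = √(1292 + (-99 + 64*(-1 + 4*(-5/4)))) = √(1292 + (-99 + 64*(-1 - 5))) = √(1292 + (-99 + 64*(-6))) = √(1292 + (-99 - 384)) = √(1292 - 483) = √809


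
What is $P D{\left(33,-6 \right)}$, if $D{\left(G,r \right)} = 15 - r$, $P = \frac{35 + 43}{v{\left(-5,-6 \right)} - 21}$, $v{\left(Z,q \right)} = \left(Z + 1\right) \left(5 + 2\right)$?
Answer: $- \frac{234}{7} \approx -33.429$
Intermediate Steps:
$v{\left(Z,q \right)} = 7 + 7 Z$ ($v{\left(Z,q \right)} = \left(1 + Z\right) 7 = 7 + 7 Z$)
$P = - \frac{78}{49}$ ($P = \frac{35 + 43}{\left(7 + 7 \left(-5\right)\right) - 21} = \frac{78}{\left(7 - 35\right) - 21} = \frac{78}{-28 - 21} = \frac{78}{-49} = 78 \left(- \frac{1}{49}\right) = - \frac{78}{49} \approx -1.5918$)
$P D{\left(33,-6 \right)} = - \frac{78 \left(15 - -6\right)}{49} = - \frac{78 \left(15 + 6\right)}{49} = \left(- \frac{78}{49}\right) 21 = - \frac{234}{7}$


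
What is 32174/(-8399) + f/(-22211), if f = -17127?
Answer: -570767041/186550189 ≈ -3.0596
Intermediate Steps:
32174/(-8399) + f/(-22211) = 32174/(-8399) - 17127/(-22211) = 32174*(-1/8399) - 17127*(-1/22211) = -32174/8399 + 17127/22211 = -570767041/186550189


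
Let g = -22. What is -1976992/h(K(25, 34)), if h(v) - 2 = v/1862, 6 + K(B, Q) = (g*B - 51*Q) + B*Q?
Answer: -920289776/571 ≈ -1.6117e+6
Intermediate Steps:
K(B, Q) = -6 - 51*Q - 22*B + B*Q (K(B, Q) = -6 + ((-22*B - 51*Q) + B*Q) = -6 + ((-51*Q - 22*B) + B*Q) = -6 + (-51*Q - 22*B + B*Q) = -6 - 51*Q - 22*B + B*Q)
h(v) = 2 + v/1862
-1976992/h(K(25, 34)) = -1976992/(2 + (-6 - 51*34 - 22*25 + 25*34)/1862) = -1976992/(2 + (-6 - 1734 - 550 + 850)/1862) = -1976992/(2 + (1/1862)*(-1440)) = -1976992/(2 - 720/931) = -1976992/1142/931 = -1976992*931/1142 = -920289776/571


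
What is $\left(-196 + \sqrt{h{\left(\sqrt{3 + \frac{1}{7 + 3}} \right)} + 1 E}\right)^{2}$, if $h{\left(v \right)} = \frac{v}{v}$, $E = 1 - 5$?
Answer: $\left(196 - i \sqrt{3}\right)^{2} \approx 38413.0 - 679.0 i$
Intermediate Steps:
$E = -4$
$h{\left(v \right)} = 1$
$\left(-196 + \sqrt{h{\left(\sqrt{3 + \frac{1}{7 + 3}} \right)} + 1 E}\right)^{2} = \left(-196 + \sqrt{1 + 1 \left(-4\right)}\right)^{2} = \left(-196 + \sqrt{1 - 4}\right)^{2} = \left(-196 + \sqrt{-3}\right)^{2} = \left(-196 + i \sqrt{3}\right)^{2}$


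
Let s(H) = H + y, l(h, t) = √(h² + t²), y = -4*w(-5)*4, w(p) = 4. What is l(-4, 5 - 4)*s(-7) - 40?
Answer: -40 - 71*√17 ≈ -332.74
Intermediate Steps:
y = -64 (y = -4*4*4 = -16*4 = -64)
s(H) = -64 + H (s(H) = H - 64 = -64 + H)
l(-4, 5 - 4)*s(-7) - 40 = √((-4)² + (5 - 4)²)*(-64 - 7) - 40 = √(16 + 1²)*(-71) - 40 = √(16 + 1)*(-71) - 40 = √17*(-71) - 40 = -71*√17 - 40 = -40 - 71*√17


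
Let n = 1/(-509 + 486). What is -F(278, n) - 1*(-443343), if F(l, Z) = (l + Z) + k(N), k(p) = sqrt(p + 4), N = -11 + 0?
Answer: 10190496/23 - I*sqrt(7) ≈ 4.4307e+5 - 2.6458*I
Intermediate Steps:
N = -11
n = -1/23 (n = 1/(-23) = -1/23 ≈ -0.043478)
k(p) = sqrt(4 + p)
F(l, Z) = Z + l + I*sqrt(7) (F(l, Z) = (l + Z) + sqrt(4 - 11) = (Z + l) + sqrt(-7) = (Z + l) + I*sqrt(7) = Z + l + I*sqrt(7))
-F(278, n) - 1*(-443343) = -(-1/23 + 278 + I*sqrt(7)) - 1*(-443343) = -(6393/23 + I*sqrt(7)) + 443343 = (-6393/23 - I*sqrt(7)) + 443343 = 10190496/23 - I*sqrt(7)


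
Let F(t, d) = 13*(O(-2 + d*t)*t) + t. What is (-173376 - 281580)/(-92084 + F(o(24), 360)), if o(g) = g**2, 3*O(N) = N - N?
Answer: 113739/22877 ≈ 4.9718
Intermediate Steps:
O(N) = 0 (O(N) = (N - N)/3 = (1/3)*0 = 0)
F(t, d) = t (F(t, d) = 13*(0*t) + t = 13*0 + t = 0 + t = t)
(-173376 - 281580)/(-92084 + F(o(24), 360)) = (-173376 - 281580)/(-92084 + 24**2) = -454956/(-92084 + 576) = -454956/(-91508) = -454956*(-1/91508) = 113739/22877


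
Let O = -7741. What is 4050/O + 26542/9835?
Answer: 165629872/76132735 ≈ 2.1755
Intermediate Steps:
4050/O + 26542/9835 = 4050/(-7741) + 26542/9835 = 4050*(-1/7741) + 26542*(1/9835) = -4050/7741 + 26542/9835 = 165629872/76132735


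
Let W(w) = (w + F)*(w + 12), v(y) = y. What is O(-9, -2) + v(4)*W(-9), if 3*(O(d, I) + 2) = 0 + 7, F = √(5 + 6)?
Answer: -323/3 + 12*√11 ≈ -67.867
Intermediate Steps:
F = √11 ≈ 3.3166
O(d, I) = ⅓ (O(d, I) = -2 + (0 + 7)/3 = -2 + (⅓)*7 = -2 + 7/3 = ⅓)
W(w) = (12 + w)*(w + √11) (W(w) = (w + √11)*(w + 12) = (w + √11)*(12 + w) = (12 + w)*(w + √11))
O(-9, -2) + v(4)*W(-9) = ⅓ + 4*((-9)² + 12*(-9) + 12*√11 - 9*√11) = ⅓ + 4*(81 - 108 + 12*√11 - 9*√11) = ⅓ + 4*(-27 + 3*√11) = ⅓ + (-108 + 12*√11) = -323/3 + 12*√11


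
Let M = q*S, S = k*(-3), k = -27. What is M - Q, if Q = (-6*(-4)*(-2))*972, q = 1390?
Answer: 159246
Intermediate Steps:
S = 81 (S = -27*(-3) = 81)
M = 112590 (M = 1390*81 = 112590)
Q = -46656 (Q = (24*(-2))*972 = -48*972 = -46656)
M - Q = 112590 - 1*(-46656) = 112590 + 46656 = 159246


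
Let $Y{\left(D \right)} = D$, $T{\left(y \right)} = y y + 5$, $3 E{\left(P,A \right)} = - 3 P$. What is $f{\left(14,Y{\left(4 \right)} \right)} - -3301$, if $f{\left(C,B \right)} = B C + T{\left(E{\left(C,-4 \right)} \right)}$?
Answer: $3558$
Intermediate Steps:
$E{\left(P,A \right)} = - P$ ($E{\left(P,A \right)} = \frac{\left(-3\right) P}{3} = - P$)
$T{\left(y \right)} = 5 + y^{2}$ ($T{\left(y \right)} = y^{2} + 5 = 5 + y^{2}$)
$f{\left(C,B \right)} = 5 + C^{2} + B C$ ($f{\left(C,B \right)} = B C + \left(5 + \left(- C\right)^{2}\right) = B C + \left(5 + C^{2}\right) = 5 + C^{2} + B C$)
$f{\left(14,Y{\left(4 \right)} \right)} - -3301 = \left(5 + 14^{2} + 4 \cdot 14\right) - -3301 = \left(5 + 196 + 56\right) + 3301 = 257 + 3301 = 3558$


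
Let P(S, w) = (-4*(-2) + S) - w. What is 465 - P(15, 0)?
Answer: 442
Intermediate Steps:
P(S, w) = 8 + S - w (P(S, w) = (8 + S) - w = 8 + S - w)
465 - P(15, 0) = 465 - (8 + 15 - 1*0) = 465 - (8 + 15 + 0) = 465 - 1*23 = 465 - 23 = 442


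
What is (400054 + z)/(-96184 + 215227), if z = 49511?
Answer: 149855/39681 ≈ 3.7765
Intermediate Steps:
(400054 + z)/(-96184 + 215227) = (400054 + 49511)/(-96184 + 215227) = 449565/119043 = 449565*(1/119043) = 149855/39681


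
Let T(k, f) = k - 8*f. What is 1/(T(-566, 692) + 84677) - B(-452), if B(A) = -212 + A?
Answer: 52173801/78575 ≈ 664.00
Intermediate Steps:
1/(T(-566, 692) + 84677) - B(-452) = 1/((-566 - 8*692) + 84677) - (-212 - 452) = 1/((-566 - 5536) + 84677) - 1*(-664) = 1/(-6102 + 84677) + 664 = 1/78575 + 664 = 52173801/78575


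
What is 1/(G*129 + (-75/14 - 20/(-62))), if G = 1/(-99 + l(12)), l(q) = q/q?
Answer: -1519/9647 ≈ -0.15746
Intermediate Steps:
l(q) = 1
G = -1/98 (G = 1/(-99 + 1) = 1/(-98) = -1/98 ≈ -0.010204)
1/(G*129 + (-75/14 - 20/(-62))) = 1/(-1/98*129 + (-75/14 - 20/(-62))) = 1/(-129/98 + (-75*1/14 - 20*(-1/62))) = 1/(-129/98 + (-75/14 + 10/31)) = 1/(-129/98 - 2185/434) = 1/(-9647/1519) = -1519/9647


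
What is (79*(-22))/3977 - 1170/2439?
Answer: -988008/1077767 ≈ -0.91672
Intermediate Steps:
(79*(-22))/3977 - 1170/2439 = -1738*1/3977 - 1170*1/2439 = -1738/3977 - 130/271 = -988008/1077767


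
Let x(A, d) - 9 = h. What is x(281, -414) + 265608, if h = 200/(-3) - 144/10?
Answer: 3983039/15 ≈ 2.6554e+5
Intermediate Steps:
h = -1216/15 (h = 200*(-1/3) - 144*1/10 = -200/3 - 72/5 = -1216/15 ≈ -81.067)
x(A, d) = -1081/15 (x(A, d) = 9 - 1216/15 = -1081/15)
x(281, -414) + 265608 = -1081/15 + 265608 = 3983039/15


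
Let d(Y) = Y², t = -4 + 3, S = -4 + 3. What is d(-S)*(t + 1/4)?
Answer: -¾ ≈ -0.75000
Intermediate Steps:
S = -1
t = -1
d(-S)*(t + 1/4) = (-1*(-1))²*(-1 + 1/4) = 1²*(-1 + ¼) = 1*(-¾) = -¾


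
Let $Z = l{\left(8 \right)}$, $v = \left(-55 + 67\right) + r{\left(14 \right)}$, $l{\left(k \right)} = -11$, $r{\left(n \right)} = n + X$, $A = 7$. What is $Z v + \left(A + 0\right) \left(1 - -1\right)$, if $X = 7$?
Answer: $-349$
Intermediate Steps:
$r{\left(n \right)} = 7 + n$ ($r{\left(n \right)} = n + 7 = 7 + n$)
$v = 33$ ($v = \left(-55 + 67\right) + \left(7 + 14\right) = 12 + 21 = 33$)
$Z = -11$
$Z v + \left(A + 0\right) \left(1 - -1\right) = \left(-11\right) 33 + \left(7 + 0\right) \left(1 - -1\right) = -363 + 7 \left(1 + 1\right) = -363 + 7 \cdot 2 = -363 + 14 = -349$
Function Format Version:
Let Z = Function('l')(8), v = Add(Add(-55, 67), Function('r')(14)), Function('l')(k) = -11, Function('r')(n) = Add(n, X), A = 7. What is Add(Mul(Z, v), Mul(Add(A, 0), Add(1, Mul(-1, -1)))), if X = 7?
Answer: -349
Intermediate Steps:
Function('r')(n) = Add(7, n) (Function('r')(n) = Add(n, 7) = Add(7, n))
v = 33 (v = Add(Add(-55, 67), Add(7, 14)) = Add(12, 21) = 33)
Z = -11
Add(Mul(Z, v), Mul(Add(A, 0), Add(1, Mul(-1, -1)))) = Add(Mul(-11, 33), Mul(Add(7, 0), Add(1, Mul(-1, -1)))) = Add(-363, Mul(7, Add(1, 1))) = Add(-363, Mul(7, 2)) = Add(-363, 14) = -349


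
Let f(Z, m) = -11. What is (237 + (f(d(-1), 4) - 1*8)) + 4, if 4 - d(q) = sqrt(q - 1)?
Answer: 222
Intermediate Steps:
d(q) = 4 - sqrt(-1 + q) (d(q) = 4 - sqrt(q - 1) = 4 - sqrt(-1 + q))
(237 + (f(d(-1), 4) - 1*8)) + 4 = (237 + (-11 - 1*8)) + 4 = (237 + (-11 - 8)) + 4 = (237 - 19) + 4 = 218 + 4 = 222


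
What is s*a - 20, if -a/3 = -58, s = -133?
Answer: -23162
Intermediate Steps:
a = 174 (a = -3*(-58) = 174)
s*a - 20 = -133*174 - 20 = -23142 - 20 = -23162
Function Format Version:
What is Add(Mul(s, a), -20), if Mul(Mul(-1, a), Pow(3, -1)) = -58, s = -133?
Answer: -23162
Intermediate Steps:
a = 174 (a = Mul(-3, -58) = 174)
Add(Mul(s, a), -20) = Add(Mul(-133, 174), -20) = Add(-23142, -20) = -23162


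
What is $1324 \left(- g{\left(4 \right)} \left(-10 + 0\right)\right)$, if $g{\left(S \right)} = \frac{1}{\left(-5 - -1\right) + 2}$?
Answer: $-6620$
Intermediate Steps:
$g{\left(S \right)} = - \frac{1}{2}$ ($g{\left(S \right)} = \frac{1}{\left(-5 + 1\right) + 2} = \frac{1}{-4 + 2} = \frac{1}{-2} = - \frac{1}{2}$)
$1324 \left(- g{\left(4 \right)} \left(-10 + 0\right)\right) = 1324 \left(- \frac{\left(-1\right) \left(-10 + 0\right)}{2}\right) = 1324 \left(- \frac{\left(-1\right) \left(-10\right)}{2}\right) = 1324 \left(\left(-1\right) 5\right) = 1324 \left(-5\right) = -6620$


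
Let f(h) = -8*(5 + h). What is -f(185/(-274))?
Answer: 4740/137 ≈ 34.599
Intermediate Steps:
f(h) = -40 - 8*h
-f(185/(-274)) = -(-40 - 1480/(-274)) = -(-40 - 1480*(-1)/274) = -(-40 - 8*(-185/274)) = -(-40 + 740/137) = -1*(-4740/137) = 4740/137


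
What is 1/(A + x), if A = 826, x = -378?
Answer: 1/448 ≈ 0.0022321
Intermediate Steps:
1/(A + x) = 1/(826 - 378) = 1/448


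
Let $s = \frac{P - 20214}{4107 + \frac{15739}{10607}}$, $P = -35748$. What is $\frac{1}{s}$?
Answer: $- \frac{21789344}{296794467} \approx -0.073416$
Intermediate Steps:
$s = - \frac{296794467}{21789344}$ ($s = \frac{-35748 - 20214}{4107 + \frac{15739}{10607}} = - \frac{55962}{4107 + 15739 \cdot \frac{1}{10607}} = - \frac{55962}{4107 + \frac{15739}{10607}} = - \frac{55962}{\frac{43578688}{10607}} = \left(-55962\right) \frac{10607}{43578688} = - \frac{296794467}{21789344} \approx -13.621$)
$\frac{1}{s} = \frac{1}{- \frac{296794467}{21789344}} = - \frac{21789344}{296794467}$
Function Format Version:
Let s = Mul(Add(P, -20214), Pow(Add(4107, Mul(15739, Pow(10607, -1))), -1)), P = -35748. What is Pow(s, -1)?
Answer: Rational(-21789344, 296794467) ≈ -0.073416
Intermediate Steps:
s = Rational(-296794467, 21789344) (s = Mul(Add(-35748, -20214), Pow(Add(4107, Mul(15739, Pow(10607, -1))), -1)) = Mul(-55962, Pow(Add(4107, Mul(15739, Rational(1, 10607))), -1)) = Mul(-55962, Pow(Add(4107, Rational(15739, 10607)), -1)) = Mul(-55962, Pow(Rational(43578688, 10607), -1)) = Mul(-55962, Rational(10607, 43578688)) = Rational(-296794467, 21789344) ≈ -13.621)
Pow(s, -1) = Pow(Rational(-296794467, 21789344), -1) = Rational(-21789344, 296794467)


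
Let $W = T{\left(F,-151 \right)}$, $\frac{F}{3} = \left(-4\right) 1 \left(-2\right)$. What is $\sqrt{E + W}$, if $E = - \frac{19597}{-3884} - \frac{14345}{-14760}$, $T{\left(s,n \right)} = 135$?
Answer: $\frac{\sqrt{32184112526710}}{477732} \approx 11.875$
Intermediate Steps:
$F = 24$ ($F = 3 \left(-4\right) 1 \left(-2\right) = 3 \left(\left(-4\right) \left(-2\right)\right) = 3 \cdot 8 = 24$)
$W = 135$
$E = \frac{17248385}{2866392}$ ($E = \left(-19597\right) \left(- \frac{1}{3884}\right) - - \frac{2869}{2952} = \frac{19597}{3884} + \frac{2869}{2952} = \frac{17248385}{2866392} \approx 6.0175$)
$\sqrt{E + W} = \sqrt{\frac{17248385}{2866392} + 135} = \sqrt{\frac{404211305}{2866392}} = \frac{\sqrt{32184112526710}}{477732}$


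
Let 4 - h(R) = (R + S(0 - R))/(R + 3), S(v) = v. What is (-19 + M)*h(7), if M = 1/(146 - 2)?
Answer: -2735/36 ≈ -75.972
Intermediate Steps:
M = 1/144 ≈ 0.0069444
h(R) = 4 (h(R) = 4 - (R + (0 - R))/(R + 3) = 4 - (R - R)/(3 + R) = 4 - 0/(3 + R) = 4 - 1*0 = 4 + 0 = 4)
(-19 + M)*h(7) = (-19 + 1/144)*4 = -2735/144*4 = -2735/36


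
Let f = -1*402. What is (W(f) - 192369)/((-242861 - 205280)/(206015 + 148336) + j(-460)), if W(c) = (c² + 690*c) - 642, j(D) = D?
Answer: 109418982237/163449601 ≈ 669.44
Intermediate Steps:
f = -402
W(c) = -642 + c² + 690*c
(W(f) - 192369)/((-242861 - 205280)/(206015 + 148336) + j(-460)) = ((-642 + (-402)² + 690*(-402)) - 192369)/((-242861 - 205280)/(206015 + 148336) - 460) = ((-642 + 161604 - 277380) - 192369)/(-448141/354351 - 460) = (-116418 - 192369)/(-448141*1/354351 - 460) = -308787/(-448141/354351 - 460) = -308787/(-163449601/354351) = -308787*(-354351/163449601) = 109418982237/163449601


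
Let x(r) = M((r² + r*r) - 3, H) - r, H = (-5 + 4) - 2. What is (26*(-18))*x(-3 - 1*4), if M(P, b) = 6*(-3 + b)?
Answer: 13572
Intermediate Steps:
H = -3 (H = -1 - 2 = -3)
M(P, b) = -18 + 6*b
x(r) = -36 - r (x(r) = (-18 + 6*(-3)) - r = (-18 - 18) - r = -36 - r)
(26*(-18))*x(-3 - 1*4) = (26*(-18))*(-36 - (-3 - 1*4)) = -468*(-36 - (-3 - 4)) = -468*(-36 - 1*(-7)) = -468*(-36 + 7) = -468*(-29) = 13572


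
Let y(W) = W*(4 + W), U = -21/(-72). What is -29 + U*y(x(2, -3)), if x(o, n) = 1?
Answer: -661/24 ≈ -27.542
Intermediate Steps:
U = 7/24 (U = -21*(-1/72) = 7/24 ≈ 0.29167)
-29 + U*y(x(2, -3)) = -29 + 7*(1*(4 + 1))/24 = -29 + 7*(1*5)/24 = -29 + (7/24)*5 = -29 + 35/24 = -661/24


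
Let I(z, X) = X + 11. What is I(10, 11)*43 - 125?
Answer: 821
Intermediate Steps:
I(z, X) = 11 + X
I(10, 11)*43 - 125 = (11 + 11)*43 - 125 = 22*43 - 125 = 946 - 125 = 821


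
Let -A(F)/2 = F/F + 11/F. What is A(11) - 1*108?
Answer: -112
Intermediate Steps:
A(F) = -2 - 22/F (A(F) = -2*(F/F + 11/F) = -2*(1 + 11/F) = -2 - 22/F)
A(11) - 1*108 = (-2 - 22/11) - 1*108 = (-2 - 22*1/11) - 108 = (-2 - 2) - 108 = -4 - 108 = -112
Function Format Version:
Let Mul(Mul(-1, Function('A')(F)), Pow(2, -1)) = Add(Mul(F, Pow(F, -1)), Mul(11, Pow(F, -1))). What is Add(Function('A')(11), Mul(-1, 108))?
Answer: -112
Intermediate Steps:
Function('A')(F) = Add(-2, Mul(-22, Pow(F, -1))) (Function('A')(F) = Mul(-2, Add(Mul(F, Pow(F, -1)), Mul(11, Pow(F, -1)))) = Mul(-2, Add(1, Mul(11, Pow(F, -1)))) = Add(-2, Mul(-22, Pow(F, -1))))
Add(Function('A')(11), Mul(-1, 108)) = Add(Add(-2, Mul(-22, Pow(11, -1))), Mul(-1, 108)) = Add(Add(-2, Mul(-22, Rational(1, 11))), -108) = Add(Add(-2, -2), -108) = Add(-4, -108) = -112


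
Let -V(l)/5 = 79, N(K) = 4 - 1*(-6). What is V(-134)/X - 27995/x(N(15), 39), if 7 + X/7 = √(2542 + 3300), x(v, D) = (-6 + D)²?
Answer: -4927430/191169 - 395*√5842/40551 ≈ -26.520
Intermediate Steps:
N(K) = 10 (N(K) = 4 + 6 = 10)
V(l) = -395 (V(l) = -5*79 = -395)
X = -49 + 7*√5842 (X = -49 + 7*√(2542 + 3300) = -49 + 7*√5842 ≈ 486.03)
V(-134)/X - 27995/x(N(15), 39) = -395/(-49 + 7*√5842) - 27995/(-6 + 39)² = -395/(-49 + 7*√5842) - 27995/(33²) = -395/(-49 + 7*√5842) - 27995/1089 = -395/(-49 + 7*√5842) - 27995*1/1089 = -395/(-49 + 7*√5842) - 2545/99 = -2545/99 - 395/(-49 + 7*√5842)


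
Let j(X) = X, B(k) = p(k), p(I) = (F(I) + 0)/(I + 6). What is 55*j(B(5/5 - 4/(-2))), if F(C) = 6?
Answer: 110/3 ≈ 36.667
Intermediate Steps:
p(I) = 6/(6 + I) (p(I) = (6 + 0)/(I + 6) = 6/(6 + I))
B(k) = 6/(6 + k)
55*j(B(5/5 - 4/(-2))) = 55*(6/(6 + (5/5 - 4/(-2)))) = 55*(6/(6 + (5*(⅕) - 4*(-½)))) = 55*(6/(6 + (1 + 2))) = 55*(6/(6 + 3)) = 55*(6/9) = 55*(6*(⅑)) = 55*(⅔) = 110/3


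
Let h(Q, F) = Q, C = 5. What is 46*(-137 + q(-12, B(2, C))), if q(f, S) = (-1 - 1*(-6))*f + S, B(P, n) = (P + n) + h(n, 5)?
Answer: -8510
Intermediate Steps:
B(P, n) = P + 2*n (B(P, n) = (P + n) + n = P + 2*n)
q(f, S) = S + 5*f (q(f, S) = (-1 + 6)*f + S = 5*f + S = S + 5*f)
46*(-137 + q(-12, B(2, C))) = 46*(-137 + ((2 + 2*5) + 5*(-12))) = 46*(-137 + ((2 + 10) - 60)) = 46*(-137 + (12 - 60)) = 46*(-137 - 48) = 46*(-185) = -8510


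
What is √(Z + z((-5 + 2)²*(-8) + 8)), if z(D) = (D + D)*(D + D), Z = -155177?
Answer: I*√138793 ≈ 372.55*I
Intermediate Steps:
z(D) = 4*D² (z(D) = (2*D)*(2*D) = 4*D²)
√(Z + z((-5 + 2)²*(-8) + 8)) = √(-155177 + 4*((-5 + 2)²*(-8) + 8)²) = √(-155177 + 4*((-3)²*(-8) + 8)²) = √(-155177 + 4*(9*(-8) + 8)²) = √(-155177 + 4*(-72 + 8)²) = √(-155177 + 4*(-64)²) = √(-155177 + 4*4096) = √(-155177 + 16384) = √(-138793) = I*√138793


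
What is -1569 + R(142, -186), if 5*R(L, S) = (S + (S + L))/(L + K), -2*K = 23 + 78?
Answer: -287219/183 ≈ -1569.5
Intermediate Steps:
K = -101/2 (K = -(23 + 78)/2 = -1/2*101 = -101/2 ≈ -50.500)
R(L, S) = (L + 2*S)/(5*(-101/2 + L)) (R(L, S) = ((S + (S + L))/(L - 101/2))/5 = ((S + (L + S))/(-101/2 + L))/5 = ((L + 2*S)/(-101/2 + L))/5 = (L + 2*S)/(5*(-101/2 + L)))
-1569 + R(142, -186) = -1569 + 2*(142 + 2*(-186))/(5*(-101 + 2*142)) = -1569 + 2*(142 - 372)/(5*(-101 + 284)) = -1569 + (2/5)*(-230)/183 = -1569 + (2/5)*(1/183)*(-230) = -1569 - 92/183 = -287219/183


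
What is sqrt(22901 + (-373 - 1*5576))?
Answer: 2*sqrt(4238) ≈ 130.20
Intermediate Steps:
sqrt(22901 + (-373 - 1*5576)) = sqrt(22901 + (-373 - 5576)) = sqrt(22901 - 5949) = sqrt(16952) = 2*sqrt(4238)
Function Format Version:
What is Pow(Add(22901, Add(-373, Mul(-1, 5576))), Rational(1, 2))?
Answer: Mul(2, Pow(4238, Rational(1, 2))) ≈ 130.20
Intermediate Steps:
Pow(Add(22901, Add(-373, Mul(-1, 5576))), Rational(1, 2)) = Pow(Add(22901, Add(-373, -5576)), Rational(1, 2)) = Pow(Add(22901, -5949), Rational(1, 2)) = Pow(16952, Rational(1, 2)) = Mul(2, Pow(4238, Rational(1, 2)))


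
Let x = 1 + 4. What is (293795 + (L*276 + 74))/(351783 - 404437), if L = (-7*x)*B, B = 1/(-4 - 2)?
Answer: -295479/52654 ≈ -5.6117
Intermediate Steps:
B = -⅙ (B = 1/(-6) = -⅙ ≈ -0.16667)
x = 5
L = 35/6 (L = -7*5*(-⅙) = -35*(-⅙) = 35/6 ≈ 5.8333)
(293795 + (L*276 + 74))/(351783 - 404437) = (293795 + ((35/6)*276 + 74))/(351783 - 404437) = (293795 + (1610 + 74))/(-52654) = (293795 + 1684)*(-1/52654) = 295479*(-1/52654) = -295479/52654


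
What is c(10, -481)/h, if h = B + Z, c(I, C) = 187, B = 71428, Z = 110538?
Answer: 187/181966 ≈ 0.0010277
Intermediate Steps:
h = 181966 (h = 71428 + 110538 = 181966)
c(10, -481)/h = 187/181966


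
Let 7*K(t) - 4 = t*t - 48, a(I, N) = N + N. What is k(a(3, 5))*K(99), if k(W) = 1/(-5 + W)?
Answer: 9757/35 ≈ 278.77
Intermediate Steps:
a(I, N) = 2*N
K(t) = -44/7 + t**2/7 (K(t) = 4/7 + (t*t - 48)/7 = 4/7 + (t**2 - 48)/7 = 4/7 + (-48 + t**2)/7 = 4/7 + (-48/7 + t**2/7) = -44/7 + t**2/7)
k(a(3, 5))*K(99) = (-44/7 + (1/7)*99**2)/(-5 + 2*5) = (-44/7 + (1/7)*9801)/(-5 + 10) = (-44/7 + 9801/7)/5 = (1/5)*(9757/7) = 9757/35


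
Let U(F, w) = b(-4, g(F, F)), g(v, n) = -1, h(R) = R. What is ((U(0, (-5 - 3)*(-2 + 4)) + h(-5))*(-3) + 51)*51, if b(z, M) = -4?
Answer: 3978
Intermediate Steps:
U(F, w) = -4
((U(0, (-5 - 3)*(-2 + 4)) + h(-5))*(-3) + 51)*51 = ((-4 - 5)*(-3) + 51)*51 = (-9*(-3) + 51)*51 = (27 + 51)*51 = 78*51 = 3978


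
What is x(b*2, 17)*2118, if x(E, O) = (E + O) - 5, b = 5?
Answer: 46596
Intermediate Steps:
x(E, O) = -5 + E + O
x(b*2, 17)*2118 = (-5 + 5*2 + 17)*2118 = (-5 + 10 + 17)*2118 = 22*2118 = 46596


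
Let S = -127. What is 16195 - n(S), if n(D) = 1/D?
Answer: 2056766/127 ≈ 16195.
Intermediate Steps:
16195 - n(S) = 16195 - 1/(-127) = 16195 - 1*(-1/127) = 16195 + 1/127 = 2056766/127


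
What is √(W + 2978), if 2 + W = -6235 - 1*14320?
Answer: I*√17579 ≈ 132.59*I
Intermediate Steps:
W = -20557 (W = -2 + (-6235 - 1*14320) = -2 + (-6235 - 14320) = -2 - 20555 = -20557)
√(W + 2978) = √(-20557 + 2978) = √(-17579) = I*√17579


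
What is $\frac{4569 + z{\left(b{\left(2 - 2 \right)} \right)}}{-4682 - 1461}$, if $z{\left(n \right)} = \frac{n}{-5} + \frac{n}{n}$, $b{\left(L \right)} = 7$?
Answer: $- \frac{22843}{30715} \approx -0.74371$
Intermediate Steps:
$z{\left(n \right)} = 1 - \frac{n}{5}$ ($z{\left(n \right)} = n \left(- \frac{1}{5}\right) + 1 = - \frac{n}{5} + 1 = 1 - \frac{n}{5}$)
$\frac{4569 + z{\left(b{\left(2 - 2 \right)} \right)}}{-4682 - 1461} = \frac{4569 + \left(1 - \frac{7}{5}\right)}{-4682 - 1461} = \frac{4569 + \left(1 - \frac{7}{5}\right)}{-6143} = \left(4569 - \frac{2}{5}\right) \left(- \frac{1}{6143}\right) = \frac{22843}{5} \left(- \frac{1}{6143}\right) = - \frac{22843}{30715}$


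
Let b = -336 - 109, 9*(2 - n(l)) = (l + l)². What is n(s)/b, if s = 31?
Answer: 3826/4005 ≈ 0.95531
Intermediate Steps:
n(l) = 2 - 4*l²/9 (n(l) = 2 - (l + l)²/9 = 2 - 4*l²/9)
b = -445
n(s)/b = (2 - 4/9*31²)/(-445) = (2 - 4/9*961)*(-1/445) = (2 - 3844/9)*(-1/445) = -3826/9*(-1/445) = 3826/4005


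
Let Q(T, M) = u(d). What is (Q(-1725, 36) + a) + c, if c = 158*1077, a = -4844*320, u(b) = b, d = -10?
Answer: -1379924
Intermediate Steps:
Q(T, M) = -10
a = -1550080
c = 170166
(Q(-1725, 36) + a) + c = (-10 - 1550080) + 170166 = -1550090 + 170166 = -1379924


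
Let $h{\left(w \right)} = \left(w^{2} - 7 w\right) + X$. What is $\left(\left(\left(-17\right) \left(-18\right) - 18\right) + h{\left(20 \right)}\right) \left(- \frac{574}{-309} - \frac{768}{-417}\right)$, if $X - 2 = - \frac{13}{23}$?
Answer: $\frac{2007892930}{987873} \approx 2032.5$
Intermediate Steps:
$X = \frac{33}{23}$ ($X = 2 - \frac{13}{23} = \frac{33}{23} \approx 1.4348$)
$h{\left(w \right)} = \frac{33}{23} + w^{2} - 7 w$ ($h{\left(w \right)} = \left(w^{2} - 7 w\right) + \frac{33}{23} = \frac{33}{23} + w^{2} - 7 w$)
$\left(\left(\left(-17\right) \left(-18\right) - 18\right) + h{\left(20 \right)}\right) \left(- \frac{574}{-309} - \frac{768}{-417}\right) = \left(\left(\left(-17\right) \left(-18\right) - 18\right) + \left(\frac{33}{23} + 20^{2} - 140\right)\right) \left(- \frac{574}{-309} - \frac{768}{-417}\right) = \left(\left(306 - 18\right) + \left(\frac{33}{23} + 400 - 140\right)\right) \left(\left(-574\right) \left(- \frac{1}{309}\right) - - \frac{256}{139}\right) = \left(288 + \frac{6013}{23}\right) \left(\frac{574}{309} + \frac{256}{139}\right) = \frac{12637}{23} \cdot \frac{158890}{42951} = \frac{2007892930}{987873}$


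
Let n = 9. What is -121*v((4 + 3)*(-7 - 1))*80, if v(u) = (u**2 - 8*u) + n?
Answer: -34780240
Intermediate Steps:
v(u) = 9 + u**2 - 8*u (v(u) = (u**2 - 8*u) + 9 = 9 + u**2 - 8*u)
-121*v((4 + 3)*(-7 - 1))*80 = -121*(9 + ((4 + 3)*(-7 - 1))**2 - 8*(4 + 3)*(-7 - 1))*80 = -121*(9 + (7*(-8))**2 - 56*(-8))*80 = -121*(9 + (-56)**2 - 8*(-56))*80 = -121*(9 + 3136 + 448)*80 = -121*3593*80 = -434753*80 = -34780240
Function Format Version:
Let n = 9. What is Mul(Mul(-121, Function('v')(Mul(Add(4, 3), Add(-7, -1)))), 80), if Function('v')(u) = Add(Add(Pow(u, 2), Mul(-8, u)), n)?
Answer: -34780240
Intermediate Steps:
Function('v')(u) = Add(9, Pow(u, 2), Mul(-8, u)) (Function('v')(u) = Add(Add(Pow(u, 2), Mul(-8, u)), 9) = Add(9, Pow(u, 2), Mul(-8, u)))
Mul(Mul(-121, Function('v')(Mul(Add(4, 3), Add(-7, -1)))), 80) = Mul(Mul(-121, Add(9, Pow(Mul(Add(4, 3), Add(-7, -1)), 2), Mul(-8, Mul(Add(4, 3), Add(-7, -1))))), 80) = Mul(Mul(-121, Add(9, Pow(Mul(7, -8), 2), Mul(-8, Mul(7, -8)))), 80) = Mul(Mul(-121, Add(9, Pow(-56, 2), Mul(-8, -56))), 80) = Mul(Mul(-121, Add(9, 3136, 448)), 80) = Mul(Mul(-121, 3593), 80) = Mul(-434753, 80) = -34780240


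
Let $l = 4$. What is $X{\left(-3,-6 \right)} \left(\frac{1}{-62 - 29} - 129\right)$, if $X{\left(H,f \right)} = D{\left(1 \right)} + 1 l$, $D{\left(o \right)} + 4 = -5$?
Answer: $\frac{58700}{91} \approx 645.05$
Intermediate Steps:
$D{\left(o \right)} = -9$ ($D{\left(o \right)} = -4 - 5 = -9$)
$X{\left(H,f \right)} = -5$ ($X{\left(H,f \right)} = -9 + 1 \cdot 4 = -9 + 4 = -5$)
$X{\left(-3,-6 \right)} \left(\frac{1}{-62 - 29} - 129\right) = - 5 \left(\frac{1}{-62 - 29} - 129\right) = - 5 \left(\frac{1}{-91} - 129\right) = - 5 \left(- \frac{1}{91} - 129\right) = \left(-5\right) \left(- \frac{11740}{91}\right) = \frac{58700}{91}$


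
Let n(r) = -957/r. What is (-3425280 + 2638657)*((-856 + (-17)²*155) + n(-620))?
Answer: -21430078156351/620 ≈ -3.4565e+10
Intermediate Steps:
(-3425280 + 2638657)*((-856 + (-17)²*155) + n(-620)) = (-3425280 + 2638657)*((-856 + (-17)²*155) - 957/(-620)) = -786623*((-856 + 289*155) - 957*(-1/620)) = -786623*((-856 + 44795) + 957/620) = -786623*(43939 + 957/620) = -786623*27243137/620 = -21430078156351/620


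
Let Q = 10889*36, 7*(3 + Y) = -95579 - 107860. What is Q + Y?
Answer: 2540568/7 ≈ 3.6294e+5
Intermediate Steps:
Y = -203460/7 (Y = -3 + (-95579 - 107860)/7 = -3 + (1/7)*(-203439) = -3 - 203439/7 = -203460/7 ≈ -29066.)
Q = 392004
Q + Y = 392004 - 203460/7 = 2540568/7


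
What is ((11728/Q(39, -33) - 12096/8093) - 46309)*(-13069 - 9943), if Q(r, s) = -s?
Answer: 25675498386220/24279 ≈ 1.0575e+9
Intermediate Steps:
((11728/Q(39, -33) - 12096/8093) - 46309)*(-13069 - 9943) = ((11728/((-1*(-33))) - 12096/8093) - 46309)*(-13069 - 9943) = ((11728/33 - 12096*1/8093) - 46309)*(-23012) = ((11728*(1/33) - 12096/8093) - 46309)*(-23012) = ((11728/33 - 12096/8093) - 46309)*(-23012) = (94515536/267069 - 46309)*(-23012) = -12273182785/267069*(-23012) = 25675498386220/24279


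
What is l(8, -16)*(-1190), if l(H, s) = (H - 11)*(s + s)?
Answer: -114240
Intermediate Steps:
l(H, s) = 2*s*(-11 + H) (l(H, s) = (-11 + H)*(2*s) = 2*s*(-11 + H))
l(8, -16)*(-1190) = (2*(-16)*(-11 + 8))*(-1190) = (2*(-16)*(-3))*(-1190) = 96*(-1190) = -114240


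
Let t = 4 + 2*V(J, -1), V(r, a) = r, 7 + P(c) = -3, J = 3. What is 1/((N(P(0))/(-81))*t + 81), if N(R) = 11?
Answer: 81/6451 ≈ 0.012556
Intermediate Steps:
P(c) = -10 (P(c) = -7 - 3 = -10)
t = 10 (t = 4 + 2*3 = 4 + 6 = 10)
1/((N(P(0))/(-81))*t + 81) = 1/((11/(-81))*10 + 81) = 1/((11*(-1/81))*10 + 81) = 1/(-11/81*10 + 81) = 1/(-110/81 + 81) = 1/(6451/81) = 81/6451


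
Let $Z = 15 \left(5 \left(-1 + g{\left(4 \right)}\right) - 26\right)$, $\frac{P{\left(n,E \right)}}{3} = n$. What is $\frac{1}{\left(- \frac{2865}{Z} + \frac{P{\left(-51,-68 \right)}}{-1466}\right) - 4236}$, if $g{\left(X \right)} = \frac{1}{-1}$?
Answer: $- \frac{26388}{111636811} \approx -0.00023637$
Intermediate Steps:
$P{\left(n,E \right)} = 3 n$
$g{\left(X \right)} = -1$
$Z = -540$ ($Z = 15 \left(5 \left(-1 - 1\right) - 26\right) = 15 \left(5 \left(-2\right) - 26\right) = 15 \left(-10 - 26\right) = 15 \left(-36\right) = -540$)
$\frac{1}{\left(- \frac{2865}{Z} + \frac{P{\left(-51,-68 \right)}}{-1466}\right) - 4236} = \frac{1}{\left(- \frac{2865}{-540} + \frac{3 \left(-51\right)}{-1466}\right) - 4236} = \frac{1}{\left(\left(-2865\right) \left(- \frac{1}{540}\right) - - \frac{153}{1466}\right) - 4236} = \frac{1}{\left(\frac{191}{36} + \frac{153}{1466}\right) - 4236} = \frac{1}{\frac{142757}{26388} - 4236} = \frac{1}{- \frac{111636811}{26388}} = - \frac{26388}{111636811}$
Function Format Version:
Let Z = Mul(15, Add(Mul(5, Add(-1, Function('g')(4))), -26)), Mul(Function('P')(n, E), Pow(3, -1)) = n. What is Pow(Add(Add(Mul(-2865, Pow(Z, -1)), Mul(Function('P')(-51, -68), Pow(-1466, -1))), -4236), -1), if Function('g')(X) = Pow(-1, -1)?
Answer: Rational(-26388, 111636811) ≈ -0.00023637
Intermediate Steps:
Function('P')(n, E) = Mul(3, n)
Function('g')(X) = -1
Z = -540 (Z = Mul(15, Add(Mul(5, Add(-1, -1)), -26)) = Mul(15, Add(Mul(5, -2), -26)) = Mul(15, Add(-10, -26)) = Mul(15, -36) = -540)
Pow(Add(Add(Mul(-2865, Pow(Z, -1)), Mul(Function('P')(-51, -68), Pow(-1466, -1))), -4236), -1) = Pow(Add(Add(Mul(-2865, Pow(-540, -1)), Mul(Mul(3, -51), Pow(-1466, -1))), -4236), -1) = Pow(Add(Add(Mul(-2865, Rational(-1, 540)), Mul(-153, Rational(-1, 1466))), -4236), -1) = Pow(Add(Add(Rational(191, 36), Rational(153, 1466)), -4236), -1) = Pow(Add(Rational(142757, 26388), -4236), -1) = Pow(Rational(-111636811, 26388), -1) = Rational(-26388, 111636811)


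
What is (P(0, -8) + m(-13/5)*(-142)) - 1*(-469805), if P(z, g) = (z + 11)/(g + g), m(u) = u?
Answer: 37613881/80 ≈ 4.7017e+5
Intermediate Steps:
P(z, g) = (11 + z)/(2*g) (P(z, g) = (11 + z)/((2*g)) = (11 + z)*(1/(2*g)) = (11 + z)/(2*g))
(P(0, -8) + m(-13/5)*(-142)) - 1*(-469805) = ((1/2)*(11 + 0)/(-8) - 13/5*(-142)) - 1*(-469805) = ((1/2)*(-1/8)*11 - 13*1/5*(-142)) + 469805 = (-11/16 - 13/5*(-142)) + 469805 = (-11/16 + 1846/5) + 469805 = 29481/80 + 469805 = 37613881/80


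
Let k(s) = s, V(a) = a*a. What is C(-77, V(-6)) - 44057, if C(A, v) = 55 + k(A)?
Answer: -44079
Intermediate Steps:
V(a) = a²
C(A, v) = 55 + A
C(-77, V(-6)) - 44057 = (55 - 77) - 44057 = -22 - 44057 = -44079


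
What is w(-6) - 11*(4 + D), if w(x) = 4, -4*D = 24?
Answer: 26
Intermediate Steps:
D = -6 (D = -¼*24 = -6)
w(-6) - 11*(4 + D) = 4 - 11*(4 - 6) = 4 - 11*(-2) = 4 + 22 = 26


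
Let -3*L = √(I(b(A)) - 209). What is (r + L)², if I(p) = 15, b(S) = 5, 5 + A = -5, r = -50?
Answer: (150 + I*√194)²/9 ≈ 2478.4 + 464.28*I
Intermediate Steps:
A = -10 (A = -5 - 5 = -10)
L = -I*√194/3 (L = -√(15 - 209)/3 = -I*√194/3 ≈ -4.6428*I)
(r + L)² = (-50 - I*√194/3)²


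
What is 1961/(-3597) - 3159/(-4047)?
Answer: 1142252/4852353 ≈ 0.23540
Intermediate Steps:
1961/(-3597) - 3159/(-4047) = 1961*(-1/3597) - 3159*(-1/4047) = -1961/3597 + 1053/1349 = 1142252/4852353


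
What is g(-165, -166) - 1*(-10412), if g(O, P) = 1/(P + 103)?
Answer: 655955/63 ≈ 10412.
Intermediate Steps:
g(O, P) = 1/(103 + P)
g(-165, -166) - 1*(-10412) = 1/(103 - 166) - 1*(-10412) = 1/(-63) + 10412 = -1/63 + 10412 = 655955/63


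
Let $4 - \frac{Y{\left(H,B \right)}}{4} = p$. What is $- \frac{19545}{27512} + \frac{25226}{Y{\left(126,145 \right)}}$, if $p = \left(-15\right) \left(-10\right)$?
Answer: $- \frac{88178999}{2008376} \approx -43.906$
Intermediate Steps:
$p = 150$
$Y{\left(H,B \right)} = -584$ ($Y{\left(H,B \right)} = 16 - 600 = -584$)
$- \frac{19545}{27512} + \frac{25226}{Y{\left(126,145 \right)}} = - \frac{19545}{27512} + \frac{25226}{-584} = \left(-19545\right) \frac{1}{27512} + 25226 \left(- \frac{1}{584}\right) = - \frac{19545}{27512} - \frac{12613}{292} = - \frac{88178999}{2008376}$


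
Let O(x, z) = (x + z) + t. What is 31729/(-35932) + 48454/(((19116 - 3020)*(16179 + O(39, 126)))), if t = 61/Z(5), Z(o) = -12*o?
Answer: -7823234725829/8861392403942 ≈ -0.88284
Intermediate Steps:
t = -61/60 (t = 61/((-12*5)) = 61/(-60) = 61*(-1/60) = -61/60 ≈ -1.0167)
O(x, z) = -61/60 + x + z (O(x, z) = (x + z) - 61/60 = -61/60 + x + z)
31729/(-35932) + 48454/(((19116 - 3020)*(16179 + O(39, 126)))) = 31729/(-35932) + 48454/(((19116 - 3020)*(16179 + (-61/60 + 39 + 126)))) = 31729*(-1/35932) + 48454/((16096*(16179 + 9839/60))) = -31729/35932 + 48454/((16096*(980579/60))) = -31729/35932 + 48454/(3945849896/15) = -31729/35932 + 48454*(15/3945849896) = -31729/35932 + 363405/1972924948 = -7823234725829/8861392403942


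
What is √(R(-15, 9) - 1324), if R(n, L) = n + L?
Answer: I*√1330 ≈ 36.469*I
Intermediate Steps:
R(n, L) = L + n
√(R(-15, 9) - 1324) = √((9 - 15) - 1324) = √(-6 - 1324) = √(-1330) = I*√1330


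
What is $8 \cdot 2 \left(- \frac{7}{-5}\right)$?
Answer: $\frac{112}{5} \approx 22.4$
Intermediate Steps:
$8 \cdot 2 \left(- \frac{7}{-5}\right) = 16 \left(\left(-7\right) \left(- \frac{1}{5}\right)\right) = 16 \cdot \frac{7}{5} = \frac{112}{5}$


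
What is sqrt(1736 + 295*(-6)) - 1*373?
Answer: -373 + I*sqrt(34) ≈ -373.0 + 5.831*I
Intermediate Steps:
sqrt(1736 + 295*(-6)) - 1*373 = sqrt(1736 - 1770) - 373 = sqrt(-34) - 373 = I*sqrt(34) - 373 = -373 + I*sqrt(34)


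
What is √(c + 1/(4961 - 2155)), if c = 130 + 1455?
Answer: √12479715866/2806 ≈ 39.812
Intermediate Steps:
c = 1585
√(c + 1/(4961 - 2155)) = √(1585 + 1/(4961 - 2155)) = √(1585 + 1/2806) = √(4447511/2806) = √12479715866/2806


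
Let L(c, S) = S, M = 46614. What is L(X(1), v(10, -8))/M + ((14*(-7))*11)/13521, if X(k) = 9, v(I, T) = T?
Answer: -2797670/35014883 ≈ -0.079899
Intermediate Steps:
L(X(1), v(10, -8))/M + ((14*(-7))*11)/13521 = -8/46614 + ((14*(-7))*11)/13521 = -8*1/46614 - 98*11*(1/13521) = -4/23307 - 1078*1/13521 = -4/23307 - 1078/13521 = -2797670/35014883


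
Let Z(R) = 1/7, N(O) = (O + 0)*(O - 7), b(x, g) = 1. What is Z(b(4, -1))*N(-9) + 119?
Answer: 977/7 ≈ 139.57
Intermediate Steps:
N(O) = O*(-7 + O)
Z(R) = ⅐
Z(b(4, -1))*N(-9) + 119 = (-9*(-7 - 9))/7 + 119 = (-9*(-16))/7 + 119 = (⅐)*144 + 119 = 144/7 + 119 = 977/7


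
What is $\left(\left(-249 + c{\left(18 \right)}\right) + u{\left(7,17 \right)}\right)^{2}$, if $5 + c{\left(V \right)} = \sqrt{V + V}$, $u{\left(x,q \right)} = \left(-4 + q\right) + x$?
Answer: $51984$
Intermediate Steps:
$u{\left(x,q \right)} = -4 + q + x$
$c{\left(V \right)} = -5 + \sqrt{2} \sqrt{V}$ ($c{\left(V \right)} = -5 + \sqrt{V + V} = -5 + \sqrt{2 V} = -5 + \sqrt{2} \sqrt{V}$)
$\left(\left(-249 + c{\left(18 \right)}\right) + u{\left(7,17 \right)}\right)^{2} = \left(\left(-249 - \left(5 - \sqrt{2} \sqrt{18}\right)\right) + \left(-4 + 17 + 7\right)\right)^{2} = \left(\left(-249 - \left(5 - \sqrt{2} \cdot 3 \sqrt{2}\right)\right) + 20\right)^{2} = \left(\left(-249 + \left(-5 + 6\right)\right) + 20\right)^{2} = \left(\left(-249 + 1\right) + 20\right)^{2} = \left(-248 + 20\right)^{2} = \left(-228\right)^{2} = 51984$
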